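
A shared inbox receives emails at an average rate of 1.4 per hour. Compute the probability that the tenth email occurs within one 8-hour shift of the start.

Over the interval, μ = 1.4 × 8 = 11.2 (an 8-hour shift = 8 hours).
The tenth arrival falls in the interval iff at least 10 events occur there: P(S_10 ≤ t) = P(N ≥ 10) = 1 − P(N ≤ 9) ≈ 0.6808.

0.6808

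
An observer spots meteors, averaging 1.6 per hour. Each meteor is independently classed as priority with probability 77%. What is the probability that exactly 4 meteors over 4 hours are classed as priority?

Thinning: the meteors that are classed as priority themselves form a Poisson process with rate 0.77 × 1.6 = 1.232 per hour.
Over the interval, μ = 1.232 × 4 = 4.928 (4 hours).
P(N = 4) = e^(−4.928) · 4.928^4/4! ≈ 0.1779.

0.1779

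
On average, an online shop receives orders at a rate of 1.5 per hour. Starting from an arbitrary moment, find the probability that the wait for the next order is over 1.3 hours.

The wait for the next event is exponential with rate λ = 1.5 per hour.
P(T > 1.3) = e^(−λt) = e^(−1.5 × 1.3) = e^(−1.95) ≈ 0.1423.

0.1423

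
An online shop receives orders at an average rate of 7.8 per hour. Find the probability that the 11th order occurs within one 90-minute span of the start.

0.6206

Over the interval, μ = 7.8 × 1.5 = 11.7 (a 90-minute span = 1.5 hours).
The 11th arrival falls in the interval iff at least 11 events occur there: P(S_11 ≤ t) = P(N ≥ 11) = 1 − P(N ≤ 10) ≈ 0.6206.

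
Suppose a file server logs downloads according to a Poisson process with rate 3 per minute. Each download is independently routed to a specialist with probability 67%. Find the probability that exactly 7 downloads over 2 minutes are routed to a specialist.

Thinning: the downloads that are routed to a specialist themselves form a Poisson process with rate 0.67 × 3 = 2.01 per minute.
Over the interval, μ = 2.01 × 2 = 4.02 (2 minutes).
P(N = 7) = e^(−4.02) · 4.02^7/7! ≈ 0.0604.

0.0604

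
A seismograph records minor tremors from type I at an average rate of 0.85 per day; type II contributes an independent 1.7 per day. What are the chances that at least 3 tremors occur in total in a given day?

Independent Poisson processes superpose: combined rate λ = 0.85 + 1.7 = 2.55 per day.
So μ = 2.55.
P(N ≥ 3) = 1 − P(N ≤ 2) ≈ 0.4689.

0.4689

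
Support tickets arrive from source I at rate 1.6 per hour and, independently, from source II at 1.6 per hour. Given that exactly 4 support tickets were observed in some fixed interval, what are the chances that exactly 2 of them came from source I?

0.3750

Given the total, each event is independently from source I with probability p = λ_I/(λ_I+λ_II) = 1.6/3.2 = 0.5000.
So K ~ Binomial(4, 1.6/3.2): P(K = 2) = C(4,2) · (1.6/3.2)^2 · (1.6/3.2)^2 ≈ 0.3750.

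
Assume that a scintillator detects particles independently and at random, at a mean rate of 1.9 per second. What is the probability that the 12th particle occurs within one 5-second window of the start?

Over the interval, μ = 1.9 × 5 = 9.5 (a 5-second window = 5 seconds).
The 12th arrival falls in the interval iff at least 12 events occur there: P(S_12 ≤ t) = P(N ≥ 12) = 1 − P(N ≤ 11) ≈ 0.2480.

0.2480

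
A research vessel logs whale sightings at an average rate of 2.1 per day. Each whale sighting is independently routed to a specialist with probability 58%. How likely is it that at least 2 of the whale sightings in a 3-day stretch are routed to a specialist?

0.8795

Thinning: the whale sightings that are routed to a specialist themselves form a Poisson process with rate 0.58 × 2.1 = 1.218 per day.
Over the interval, μ = 1.218 × 3 = 3.654 (a 3-day stretch = 3 days).
P(N ≥ 2) = 1 − P(N ≤ 1) ≈ 0.8795.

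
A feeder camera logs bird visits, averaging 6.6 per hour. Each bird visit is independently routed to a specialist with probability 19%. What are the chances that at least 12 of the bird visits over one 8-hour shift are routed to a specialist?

Thinning: the bird visits that are routed to a specialist themselves form a Poisson process with rate 0.19 × 6.6 = 1.254 per hour.
Over the interval, μ = 1.254 × 8 = 10.032 (an 8-hour shift = 8 hours).
P(N ≥ 12) = 1 − P(N ≤ 11) ≈ 0.3069.

0.3069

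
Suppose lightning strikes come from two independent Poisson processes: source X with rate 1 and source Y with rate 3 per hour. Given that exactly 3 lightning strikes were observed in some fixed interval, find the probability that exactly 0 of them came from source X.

Given the total, each event is independently from source X with probability p = λ_X/(λ_X+λ_Y) = 1/4 = 0.2500.
So K ~ Binomial(3, 1/4): P(K = 0) = C(3,0) · (1/4)^0 · (3/4)^3 ≈ 0.4219.

0.4219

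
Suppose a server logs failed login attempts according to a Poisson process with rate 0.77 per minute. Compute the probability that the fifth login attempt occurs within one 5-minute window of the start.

0.3419

Over the interval, μ = 0.77 × 5 = 3.85 (a 5-minute window = 5 minutes).
The fifth arrival falls in the interval iff at least 5 events occur there: P(S_5 ≤ t) = P(N ≥ 5) = 1 − P(N ≤ 4) ≈ 0.3419.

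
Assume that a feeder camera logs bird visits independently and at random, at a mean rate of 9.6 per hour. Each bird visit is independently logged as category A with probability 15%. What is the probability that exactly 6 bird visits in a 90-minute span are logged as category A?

0.0163

Thinning: the bird visits that are logged as category A themselves form a Poisson process with rate 0.15 × 9.6 = 1.44 per hour.
Over the interval, μ = 1.44 × 1.5 = 2.16 (a 90-minute span = 1.5 hours).
P(N = 6) = e^(−2.16) · 2.16^6/6! ≈ 0.0163.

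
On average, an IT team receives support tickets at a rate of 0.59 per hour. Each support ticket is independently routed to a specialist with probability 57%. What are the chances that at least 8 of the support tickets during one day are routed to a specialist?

0.5569

Thinning: the support tickets that are routed to a specialist themselves form a Poisson process with rate 0.57 × 0.59 = 0.3363 per hour.
Over the interval, μ = 0.3363 × 24 = 8.0712 (a day = 24 hours).
P(N ≥ 8) = 1 − P(N ≤ 7) ≈ 0.5569.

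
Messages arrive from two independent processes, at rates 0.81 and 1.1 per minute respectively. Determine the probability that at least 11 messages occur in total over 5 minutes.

Independent Poisson processes superpose: combined rate λ = 0.81 + 1.1 = 1.91 per minute.
Over the interval, μ = 1.91 × 5 = 9.55 (5 minutes).
P(N ≥ 11) = 1 − P(N ≤ 10) ≈ 0.3609.

0.3609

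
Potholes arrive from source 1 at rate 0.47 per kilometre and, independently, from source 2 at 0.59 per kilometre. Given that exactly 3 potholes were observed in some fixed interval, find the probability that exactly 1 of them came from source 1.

Given the total, each event is independently from source 1 with probability p = λ_1/(λ_1+λ_2) = 0.47/1.06 ≈ 0.4434.
So K ~ Binomial(3, 0.47/1.06): P(K = 1) = C(3,1) · (0.47/1.06)^1 · (0.59/1.06)^2 ≈ 0.4121.

0.4121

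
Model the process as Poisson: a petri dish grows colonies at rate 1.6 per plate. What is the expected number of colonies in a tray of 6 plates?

E[N] = λt = 1.6 × 6 = 9.6 (a tray of 6 plates = 6 plates).

9.6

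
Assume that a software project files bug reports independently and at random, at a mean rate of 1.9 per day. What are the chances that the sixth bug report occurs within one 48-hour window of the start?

Over the interval, μ = 1.9 × 2 = 3.8 (a 48-hour window = 2 days).
The sixth arrival falls in the interval iff at least 6 events occur there: P(S_6 ≤ t) = P(N ≥ 6) = 1 − P(N ≤ 5) ≈ 0.1844.

0.1844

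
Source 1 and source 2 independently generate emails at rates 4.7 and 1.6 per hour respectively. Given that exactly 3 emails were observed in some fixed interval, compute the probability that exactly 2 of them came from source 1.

0.4240

Given the total, each event is independently from source 1 with probability p = λ_1/(λ_1+λ_2) = 4.7/6.3 ≈ 0.7460.
So K ~ Binomial(3, 4.7/6.3): P(K = 2) = C(3,2) · (4.7/6.3)^2 · (1.6/6.3)^1 ≈ 0.4240.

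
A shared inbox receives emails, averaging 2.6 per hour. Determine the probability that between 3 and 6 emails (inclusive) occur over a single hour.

With mean μ = 2.6 per hour,
P(3 ≤ N ≤ 6) = Σ_{j=3}^{6} e^(−2.6) · 2.6^j/j! ≈ 0.4644.

0.4644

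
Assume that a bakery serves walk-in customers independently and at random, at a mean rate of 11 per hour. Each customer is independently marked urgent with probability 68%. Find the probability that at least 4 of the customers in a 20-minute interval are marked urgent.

0.2410

Thinning: the customers that are marked urgent themselves form a Poisson process with rate 0.68 × 11 = 7.48 per hour.
Over the interval, μ = 7.48 × 1/3 ≈ 2.49333 (a 20-minute interval = 1/3 hours).
P(N ≥ 4) = 1 − P(N ≤ 3) ≈ 0.2410.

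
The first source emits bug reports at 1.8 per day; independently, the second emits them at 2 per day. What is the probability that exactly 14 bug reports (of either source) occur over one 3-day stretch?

Independent Poisson processes superpose: combined rate λ = 1.8 + 2 = 3.8 per day.
Over the interval, μ = 3.8 × 3 = 11.4 (a 3-day stretch = 3 days).
P(N = 14) = e^(−11.4) · 11.4^14/14! ≈ 0.0804.

0.0804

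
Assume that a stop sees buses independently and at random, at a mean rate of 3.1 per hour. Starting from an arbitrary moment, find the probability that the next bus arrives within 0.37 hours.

0.6824

Inter-arrival times are exponential with rate λ = 3.1 per hour.
P(T ≤ 0.37) = 1 − e^(−λt) = 1 − e^(−3.1 × 0.37) = 1 − e^(−1.147) ≈ 0.6824.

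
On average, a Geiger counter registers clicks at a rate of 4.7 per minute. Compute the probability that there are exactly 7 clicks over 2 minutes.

Over the interval, μ = 4.7 × 2 = 9.4 (2 minutes).
P(N = 7) = e^(−μ) μ^7/7! = e^(−9.4) · 9.4^7/5040 ≈ 0.1064.

0.1064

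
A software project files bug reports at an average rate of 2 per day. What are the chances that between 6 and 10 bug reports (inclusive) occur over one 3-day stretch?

Over the interval, μ = 2 × 3 = 6 (a 3-day stretch = 3 days).
P(6 ≤ N ≤ 10) = Σ_{j=6}^{10} e^(−6) · 6^j/j! ≈ 0.5117.

0.5117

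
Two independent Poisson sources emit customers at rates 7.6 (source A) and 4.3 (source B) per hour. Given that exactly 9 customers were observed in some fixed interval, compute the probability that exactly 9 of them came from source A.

Given the total, each event is independently from source A with probability p = λ_A/(λ_A+λ_B) = 7.6/11.9 ≈ 0.6387.
So K ~ Binomial(9, 7.6/11.9): P(K = 9) = C(9,9) · (7.6/11.9)^9 · (4.3/11.9)^0 ≈ 0.0177.

0.0177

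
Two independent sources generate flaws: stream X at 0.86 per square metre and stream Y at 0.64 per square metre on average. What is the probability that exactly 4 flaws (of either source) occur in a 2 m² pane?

0.1680

Independent Poisson processes superpose: combined rate λ = 0.86 + 0.64 = 1.5 per square metre.
Over the interval, μ = 1.5 × 2 = 3 (a 2 m² pane = 2 square metres).
P(N = 4) = e^(−3) · 3^4/4! ≈ 0.1680.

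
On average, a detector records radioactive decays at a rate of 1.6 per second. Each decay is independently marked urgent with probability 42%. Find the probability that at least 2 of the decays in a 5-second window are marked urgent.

Thinning: the decays that are marked urgent themselves form a Poisson process with rate 0.42 × 1.6 = 0.672 per second.
Over the interval, μ = 0.672 × 5 = 3.36 (a 5-second window = 5 seconds).
P(N ≥ 2) = 1 − P(N ≤ 1) ≈ 0.8486.

0.8486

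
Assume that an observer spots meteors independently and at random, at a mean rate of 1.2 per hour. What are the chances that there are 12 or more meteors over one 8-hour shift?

Over the interval, μ = 1.2 × 8 = 9.6 (an 8-hour shift = 8 hours).
P(N ≥ 12) = 1 − P(N ≤ 11) = 1 − Σ_{j=0}^{11} e^(−μ) μ^j/j! ≈ 0.2588.

0.2588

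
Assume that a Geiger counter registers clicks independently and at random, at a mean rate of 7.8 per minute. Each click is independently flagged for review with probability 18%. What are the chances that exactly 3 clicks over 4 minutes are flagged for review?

Thinning: the clicks that are flagged for review themselves form a Poisson process with rate 0.18 × 7.8 = 1.404 per minute.
Over the interval, μ = 1.404 × 4 = 5.616 (4 minutes).
P(N = 3) = e^(−5.616) · 5.616^3/3! ≈ 0.1074.

0.1074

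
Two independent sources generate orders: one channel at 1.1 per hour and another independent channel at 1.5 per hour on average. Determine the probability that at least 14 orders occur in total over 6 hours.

0.6917

Independent Poisson processes superpose: combined rate λ = 1.1 + 1.5 = 2.6 per hour.
Over the interval, μ = 2.6 × 6 = 15.6 (6 hours).
P(N ≥ 14) = 1 − P(N ≤ 13) ≈ 0.6917.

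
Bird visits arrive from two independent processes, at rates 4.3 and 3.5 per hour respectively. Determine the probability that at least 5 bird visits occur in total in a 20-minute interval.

Independent Poisson processes superpose: combined rate λ = 4.3 + 3.5 = 7.8 per hour.
Over the interval, μ = 7.8 × 1/3 = 2.6 (a 20-minute interval = 1/3 hours).
P(N ≥ 5) = 1 − P(N ≤ 4) ≈ 0.1226.

0.1226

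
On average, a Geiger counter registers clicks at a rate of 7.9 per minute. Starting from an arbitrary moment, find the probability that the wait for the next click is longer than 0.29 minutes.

0.1012

The wait for the next event is exponential with rate λ = 7.9 per minute.
P(T > 0.29) = e^(−λt) = e^(−7.9 × 0.29) = e^(−2.291) ≈ 0.1012.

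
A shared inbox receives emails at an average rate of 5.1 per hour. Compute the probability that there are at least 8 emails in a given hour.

With mean μ = 5.1 per hour,
P(N ≥ 8) = 1 − P(N ≤ 7) = 1 − Σ_{j=0}^{7} e^(−μ) μ^j/j! ≈ 0.1440.

0.1440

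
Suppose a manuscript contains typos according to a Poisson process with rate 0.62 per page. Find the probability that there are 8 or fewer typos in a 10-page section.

0.8259

Over the interval, μ = 0.62 × 10 = 6.2 (a 10-page section = 10 pages).
P(N ≤ 8) = Σ_{j=0}^{8} e^(−μ) μ^j/j! ≈ 0.8259.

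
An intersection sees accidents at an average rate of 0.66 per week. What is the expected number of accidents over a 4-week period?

E[N] = λt = 0.66 × 4 = 2.64 (a 4-week period = 4 weeks).

2.64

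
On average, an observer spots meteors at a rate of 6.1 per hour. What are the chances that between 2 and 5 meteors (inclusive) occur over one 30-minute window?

0.7192

Over the interval, μ = 6.1 × 0.5 = 3.05 (a 30-minute window = 0.5 hours).
P(2 ≤ N ≤ 5) = Σ_{j=2}^{5} e^(−3.05) · 3.05^j/j! ≈ 0.7192.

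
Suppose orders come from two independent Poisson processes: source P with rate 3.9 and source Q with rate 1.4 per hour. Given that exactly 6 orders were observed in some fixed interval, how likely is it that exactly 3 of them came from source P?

0.1469

Given the total, each event is independently from source P with probability p = λ_P/(λ_P+λ_Q) = 3.9/5.3 ≈ 0.7358.
So K ~ Binomial(6, 3.9/5.3): P(K = 3) = C(6,3) · (3.9/5.3)^3 · (1.4/5.3)^3 ≈ 0.1469.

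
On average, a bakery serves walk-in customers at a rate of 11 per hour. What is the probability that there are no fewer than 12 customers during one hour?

With mean μ = 11 per hour,
P(N ≥ 12) = 1 − P(N ≤ 11) = 1 − Σ_{j=0}^{11} e^(−μ) μ^j/j! ≈ 0.4207.

0.4207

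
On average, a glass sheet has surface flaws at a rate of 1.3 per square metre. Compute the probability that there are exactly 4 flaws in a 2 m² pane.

0.1414

Over the interval, μ = 1.3 × 2 = 2.6 (a 2 m² pane = 2 square metres).
P(N = 4) = e^(−μ) μ^4/4! = e^(−2.6) · 2.6^4/24 ≈ 0.1414.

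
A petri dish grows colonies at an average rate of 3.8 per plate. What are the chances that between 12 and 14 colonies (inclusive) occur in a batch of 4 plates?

0.2735

Over the interval, μ = 3.8 × 4 = 15.2 (a batch of 4 plates = 4 plates).
P(12 ≤ N ≤ 14) = Σ_{j=12}^{14} e^(−15.2) · 15.2^j/j! ≈ 0.2735.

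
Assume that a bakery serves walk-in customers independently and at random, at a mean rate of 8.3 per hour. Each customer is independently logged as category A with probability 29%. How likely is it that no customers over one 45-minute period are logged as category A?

Thinning: the customers that are logged as category A themselves form a Poisson process with rate 0.29 × 8.3 = 2.407 per hour.
Over the interval, μ = 2.407 × 0.75 = 1.80525 (a 45-minute period = 0.75 hours).
P(N = 0) = e^(−1.80525) · 1.80525^0/0! ≈ 0.1644.

0.1644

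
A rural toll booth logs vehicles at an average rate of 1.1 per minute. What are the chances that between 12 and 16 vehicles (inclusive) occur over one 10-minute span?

Over the interval, μ = 1.1 × 10 = 11 (a 10-minute span = 10 minutes).
P(12 ≤ N ≤ 16) = Σ_{j=12}^{16} e^(−11) · 11^j/j! ≈ 0.3648.

0.3648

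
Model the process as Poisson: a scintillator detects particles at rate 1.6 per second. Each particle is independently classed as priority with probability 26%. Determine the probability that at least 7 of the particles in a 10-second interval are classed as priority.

Thinning: the particles that are classed as priority themselves form a Poisson process with rate 0.26 × 1.6 = 0.416 per second.
Over the interval, μ = 0.416 × 10 = 4.16 (a 10-second interval = 10 seconds).
P(N ≥ 7) = 1 − P(N ≤ 6) ≈ 0.1280.

0.1280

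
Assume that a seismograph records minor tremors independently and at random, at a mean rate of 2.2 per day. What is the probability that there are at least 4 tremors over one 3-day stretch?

Over the interval, μ = 2.2 × 3 = 6.6 (a 3-day stretch = 3 days).
P(N ≥ 4) = 1 − P(N ≤ 3) = 1 − Σ_{j=0}^{3} e^(−μ) μ^j/j! ≈ 0.8948.

0.8948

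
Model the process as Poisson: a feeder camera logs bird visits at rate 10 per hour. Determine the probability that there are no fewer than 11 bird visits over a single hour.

With mean μ = 10 per hour,
P(N ≥ 11) = 1 − P(N ≤ 10) = 1 − Σ_{j=0}^{10} e^(−μ) μ^j/j! ≈ 0.4170.

0.4170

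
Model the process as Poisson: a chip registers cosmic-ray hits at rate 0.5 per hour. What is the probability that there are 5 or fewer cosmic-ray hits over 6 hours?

0.9161

Over the interval, μ = 0.5 × 6 = 3 (6 hours).
P(N ≤ 5) = Σ_{j=0}^{5} e^(−μ) μ^j/j! ≈ 0.9161.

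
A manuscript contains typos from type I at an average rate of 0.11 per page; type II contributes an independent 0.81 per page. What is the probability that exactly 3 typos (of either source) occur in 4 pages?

Independent Poisson processes superpose: combined rate λ = 0.11 + 0.81 = 0.92 per page.
Over the interval, μ = 0.92 × 4 = 3.68 (4 pages).
P(N = 3) = e^(−3.68) · 3.68^3/3! ≈ 0.2095.

0.2095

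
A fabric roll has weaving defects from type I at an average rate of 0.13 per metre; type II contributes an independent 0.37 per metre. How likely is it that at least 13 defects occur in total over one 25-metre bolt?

Independent Poisson processes superpose: combined rate λ = 0.13 + 0.37 = 0.5 per metre.
Over the interval, μ = 0.5 × 25 = 12.5 (a 25-metre bolt = 25 metres).
P(N ≥ 13) = 1 − P(N ≤ 12) ≈ 0.4810.

0.4810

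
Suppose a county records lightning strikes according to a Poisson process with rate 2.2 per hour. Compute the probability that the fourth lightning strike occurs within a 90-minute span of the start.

Over the interval, μ = 2.2 × 1.5 = 3.3 (a 90-minute span = 1.5 hours).
The fourth arrival falls in the interval iff at least 4 events occur there: P(S_4 ≤ t) = P(N ≥ 4) = 1 − P(N ≤ 3) ≈ 0.4197.

0.4197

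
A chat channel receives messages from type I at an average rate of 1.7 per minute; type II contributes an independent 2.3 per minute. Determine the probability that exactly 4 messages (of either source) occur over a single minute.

Independent Poisson processes superpose: combined rate λ = 1.7 + 2.3 = 4 per minute.
So μ = 4.
P(N = 4) = e^(−4) · 4^4/4! ≈ 0.1954.

0.1954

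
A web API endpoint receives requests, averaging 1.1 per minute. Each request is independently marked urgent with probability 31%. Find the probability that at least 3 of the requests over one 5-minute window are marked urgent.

Thinning: the requests that are marked urgent themselves form a Poisson process with rate 0.31 × 1.1 = 0.341 per minute.
Over the interval, μ = 0.341 × 5 = 1.705 (a 5-minute window = 5 minutes).
P(N ≥ 3) = 1 − P(N ≤ 2) ≈ 0.2441.

0.2441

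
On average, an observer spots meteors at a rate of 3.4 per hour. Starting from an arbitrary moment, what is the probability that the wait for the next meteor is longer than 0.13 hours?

The wait for the next event is exponential with rate λ = 3.4 per hour.
P(T > 0.13) = e^(−λt) = e^(−3.4 × 0.13) = e^(−0.442) ≈ 0.6427.

0.6427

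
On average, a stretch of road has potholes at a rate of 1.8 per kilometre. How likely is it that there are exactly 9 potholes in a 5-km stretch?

Over the interval, μ = 1.8 × 5 = 9 (a 5-km stretch = 5 kilometres).
P(N = 9) = e^(−μ) μ^9/9! = e^(−9) · 9^9/362880 ≈ 0.1318.

0.1318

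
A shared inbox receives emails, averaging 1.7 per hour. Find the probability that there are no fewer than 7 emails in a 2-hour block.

Over the interval, μ = 1.7 × 2 = 3.4 (a 2-hour block = 2 hours).
P(N ≥ 7) = 1 − P(N ≤ 6) = 1 − Σ_{j=0}^{6} e^(−μ) μ^j/j! ≈ 0.0579.

0.0579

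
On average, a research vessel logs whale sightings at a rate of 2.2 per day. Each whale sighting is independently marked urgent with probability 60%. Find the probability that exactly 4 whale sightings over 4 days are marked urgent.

0.1649

Thinning: the whale sightings that are marked urgent themselves form a Poisson process with rate 0.6 × 2.2 = 1.32 per day.
Over the interval, μ = 1.32 × 4 = 5.28 (4 days).
P(N = 4) = e^(−5.28) · 5.28^4/4! ≈ 0.1649.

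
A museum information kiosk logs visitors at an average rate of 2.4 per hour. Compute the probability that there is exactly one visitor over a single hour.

0.2177

With mean μ = 2.4 per hour,
P(N = 1) = e^(−μ) μ^1/1! = e^(−2.4) · 2.4^1/1 ≈ 0.2177.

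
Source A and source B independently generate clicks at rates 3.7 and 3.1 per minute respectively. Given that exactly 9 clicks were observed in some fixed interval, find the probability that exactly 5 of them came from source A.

0.2596

Given the total, each event is independently from source A with probability p = λ_A/(λ_A+λ_B) = 3.7/6.8 ≈ 0.5441.
So K ~ Binomial(9, 3.7/6.8): P(K = 5) = C(9,5) · (3.7/6.8)^5 · (3.1/6.8)^4 ≈ 0.2596.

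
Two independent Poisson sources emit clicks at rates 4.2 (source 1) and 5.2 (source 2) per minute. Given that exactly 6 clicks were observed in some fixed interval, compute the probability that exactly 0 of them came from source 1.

0.0287

Given the total, each event is independently from source 1 with probability p = λ_1/(λ_1+λ_2) = 4.2/9.4 ≈ 0.4468.
So K ~ Binomial(6, 4.2/9.4): P(K = 0) = C(6,0) · (4.2/9.4)^0 · (5.2/9.4)^6 ≈ 0.0287.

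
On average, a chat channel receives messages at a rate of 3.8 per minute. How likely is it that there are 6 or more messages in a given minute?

With mean μ = 3.8 per minute,
P(N ≥ 6) = 1 − P(N ≤ 5) = 1 − Σ_{j=0}^{5} e^(−μ) μ^j/j! ≈ 0.1844.

0.1844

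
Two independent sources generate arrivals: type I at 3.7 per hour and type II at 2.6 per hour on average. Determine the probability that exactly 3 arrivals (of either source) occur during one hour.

Independent Poisson processes superpose: combined rate λ = 3.7 + 2.6 = 6.3 per hour.
So μ = 6.3.
P(N = 3) = e^(−6.3) · 6.3^3/3! ≈ 0.0765.

0.0765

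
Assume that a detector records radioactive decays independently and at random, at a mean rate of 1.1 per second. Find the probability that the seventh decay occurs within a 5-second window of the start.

Over the interval, μ = 1.1 × 5 = 5.5 (a 5-second window = 5 seconds).
The seventh arrival falls in the interval iff at least 7 events occur there: P(S_7 ≤ t) = P(N ≥ 7) = 1 − P(N ≤ 6) ≈ 0.3140.

0.3140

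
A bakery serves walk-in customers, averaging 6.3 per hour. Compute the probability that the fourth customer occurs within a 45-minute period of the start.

0.6942

Over the interval, μ = 6.3 × 0.75 = 4.725 (a 45-minute period = 0.75 hours).
The fourth arrival falls in the interval iff at least 4 events occur there: P(S_4 ≤ t) = P(N ≥ 4) = 1 − P(N ≤ 3) ≈ 0.6942.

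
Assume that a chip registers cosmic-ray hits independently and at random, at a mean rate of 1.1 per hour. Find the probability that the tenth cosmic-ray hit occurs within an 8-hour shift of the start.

Over the interval, μ = 1.1 × 8 = 8.8 (an 8-hour shift = 8 hours).
The tenth arrival falls in the interval iff at least 10 events occur there: P(S_10 ≤ t) = P(N ≥ 10) = 1 − P(N ≤ 9) ≈ 0.3863.

0.3863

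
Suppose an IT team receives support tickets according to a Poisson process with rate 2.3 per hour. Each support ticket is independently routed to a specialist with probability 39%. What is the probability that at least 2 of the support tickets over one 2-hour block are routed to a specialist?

Thinning: the support tickets that are routed to a specialist themselves form a Poisson process with rate 0.39 × 2.3 = 0.897 per hour.
Over the interval, μ = 0.897 × 2 = 1.794 (a 2-hour block = 2 hours).
P(N ≥ 2) = 1 − P(N ≤ 1) ≈ 0.5354.

0.5354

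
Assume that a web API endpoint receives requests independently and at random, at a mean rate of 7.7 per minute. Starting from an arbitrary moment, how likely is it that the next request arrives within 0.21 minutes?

0.8015

Inter-arrival times are exponential with rate λ = 7.7 per minute.
P(T ≤ 0.21) = 1 − e^(−λt) = 1 − e^(−7.7 × 0.21) = 1 − e^(−1.617) ≈ 0.8015.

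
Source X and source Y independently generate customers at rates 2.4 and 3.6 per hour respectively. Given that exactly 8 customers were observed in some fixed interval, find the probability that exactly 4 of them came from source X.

0.2322

Given the total, each event is independently from source X with probability p = λ_X/(λ_X+λ_Y) = 2.4/6 = 0.4000.
So K ~ Binomial(8, 2.4/6): P(K = 4) = C(8,4) · (2.4/6)^4 · (3.6/6)^4 ≈ 0.2322.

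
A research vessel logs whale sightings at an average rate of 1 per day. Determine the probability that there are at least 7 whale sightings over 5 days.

0.2378

Over the interval, μ = 1 × 5 = 5 (5 days).
P(N ≥ 7) = 1 − P(N ≤ 6) = 1 − Σ_{j=0}^{6} e^(−μ) μ^j/j! ≈ 0.2378.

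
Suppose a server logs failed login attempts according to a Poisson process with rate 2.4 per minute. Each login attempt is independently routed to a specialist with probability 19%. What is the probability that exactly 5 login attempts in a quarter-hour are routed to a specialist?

0.1335

Thinning: the login attempts that are routed to a specialist themselves form a Poisson process with rate 0.19 × 2.4 = 0.456 per minute.
Over the interval, μ = 0.456 × 15 = 6.84 (a quarter-hour = 15 minutes).
P(N = 5) = e^(−6.84) · 6.84^5/5! ≈ 0.1335.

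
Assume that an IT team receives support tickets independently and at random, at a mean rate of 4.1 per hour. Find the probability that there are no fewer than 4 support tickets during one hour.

With mean μ = 4.1 per hour,
P(N ≥ 4) = 1 − P(N ≤ 3) = 1 − Σ_{j=0}^{3} e^(−μ) μ^j/j! ≈ 0.5858.

0.5858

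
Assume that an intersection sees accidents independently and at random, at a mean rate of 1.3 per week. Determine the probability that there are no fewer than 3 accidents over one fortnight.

0.4816

Over the interval, μ = 1.3 × 2 = 2.6 (a fortnight = 2 weeks).
P(N ≥ 3) = 1 − P(N ≤ 2) = 1 − Σ_{j=0}^{2} e^(−μ) μ^j/j! ≈ 0.4816.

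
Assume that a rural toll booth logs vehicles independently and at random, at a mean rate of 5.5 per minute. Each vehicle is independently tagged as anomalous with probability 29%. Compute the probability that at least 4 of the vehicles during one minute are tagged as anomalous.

0.0781

Thinning: the vehicles that are tagged as anomalous themselves form a Poisson process with rate 0.29 × 5.5 = 1.595 per minute.
So μ = 1.595.
P(N ≥ 4) = 1 − P(N ≤ 3) ≈ 0.0781.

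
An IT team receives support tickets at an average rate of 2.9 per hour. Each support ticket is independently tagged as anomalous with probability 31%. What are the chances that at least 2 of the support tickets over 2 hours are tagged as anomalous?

0.5366

Thinning: the support tickets that are tagged as anomalous themselves form a Poisson process with rate 0.31 × 2.9 = 0.899 per hour.
Over the interval, μ = 0.899 × 2 = 1.798 (2 hours).
P(N ≥ 2) = 1 − P(N ≤ 1) ≈ 0.5366.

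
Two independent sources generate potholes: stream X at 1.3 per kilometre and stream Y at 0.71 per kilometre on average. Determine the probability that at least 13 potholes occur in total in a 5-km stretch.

Independent Poisson processes superpose: combined rate λ = 1.3 + 0.71 = 2.01 per kilometre.
Over the interval, μ = 2.01 × 5 = 10.05 (a 5-km stretch = 5 kilometres).
P(N ≥ 13) = 1 − P(N ≤ 12) ≈ 0.2132.

0.2132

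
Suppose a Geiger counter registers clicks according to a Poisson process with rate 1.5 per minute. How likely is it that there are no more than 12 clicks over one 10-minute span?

0.2676

Over the interval, μ = 1.5 × 10 = 15 (a 10-minute span = 10 minutes).
P(N ≤ 12) = Σ_{j=0}^{12} e^(−μ) μ^j/j! ≈ 0.2676.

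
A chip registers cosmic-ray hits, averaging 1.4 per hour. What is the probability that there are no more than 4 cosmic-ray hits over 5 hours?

0.1730

Over the interval, μ = 1.4 × 5 = 7 (5 hours).
P(N ≤ 4) = Σ_{j=0}^{4} e^(−μ) μ^j/j! ≈ 0.1730.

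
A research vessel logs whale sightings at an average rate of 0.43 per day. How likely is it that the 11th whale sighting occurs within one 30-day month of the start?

0.7396

Over the interval, μ = 0.43 × 30 = 12.9 (a 30-day month = 30 days).
The 11th arrival falls in the interval iff at least 11 events occur there: P(S_11 ≤ t) = P(N ≥ 11) = 1 − P(N ≤ 10) ≈ 0.7396.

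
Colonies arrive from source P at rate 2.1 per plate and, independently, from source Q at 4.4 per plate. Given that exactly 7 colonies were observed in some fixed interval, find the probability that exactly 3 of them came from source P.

0.2478

Given the total, each event is independently from source P with probability p = λ_P/(λ_P+λ_Q) = 2.1/6.5 ≈ 0.3231.
So K ~ Binomial(7, 2.1/6.5): P(K = 3) = C(7,3) · (2.1/6.5)^3 · (4.4/6.5)^4 ≈ 0.2478.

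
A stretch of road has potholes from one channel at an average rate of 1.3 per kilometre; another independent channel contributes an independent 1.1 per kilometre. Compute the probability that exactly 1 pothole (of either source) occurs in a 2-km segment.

Independent Poisson processes superpose: combined rate λ = 1.3 + 1.1 = 2.4 per kilometre.
Over the interval, μ = 2.4 × 2 = 4.8 (a 2-km segment = 2 kilometres).
P(N = 1) = e^(−4.8) · 4.8^1/1! ≈ 0.0395.

0.0395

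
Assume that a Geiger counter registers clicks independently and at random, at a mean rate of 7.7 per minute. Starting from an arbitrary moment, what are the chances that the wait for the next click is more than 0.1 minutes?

The wait for the next event is exponential with rate λ = 7.7 per minute.
P(T > 0.1) = e^(−λt) = e^(−7.7 × 0.1) = e^(−0.77) ≈ 0.4630.

0.4630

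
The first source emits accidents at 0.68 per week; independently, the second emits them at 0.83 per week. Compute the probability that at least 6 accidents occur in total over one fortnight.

Independent Poisson processes superpose: combined rate λ = 0.68 + 0.83 = 1.51 per week.
Over the interval, μ = 1.51 × 2 = 3.02 (a fortnight = 2 weeks).
P(N ≥ 6) = 1 − P(N ≤ 5) ≈ 0.0859.

0.0859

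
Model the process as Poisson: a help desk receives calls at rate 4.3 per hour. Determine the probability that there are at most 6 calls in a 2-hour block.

0.2457

Over the interval, μ = 4.3 × 2 = 8.6 (a 2-hour block = 2 hours).
P(N ≤ 6) = Σ_{j=0}^{6} e^(−μ) μ^j/j! ≈ 0.2457.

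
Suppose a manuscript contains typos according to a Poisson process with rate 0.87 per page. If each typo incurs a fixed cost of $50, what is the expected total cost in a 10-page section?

$435

E[N] = 0.87 × 10 = 8.7 (a 10-page section = 10 pages); E[cost] = 8.7 × $50 = $435.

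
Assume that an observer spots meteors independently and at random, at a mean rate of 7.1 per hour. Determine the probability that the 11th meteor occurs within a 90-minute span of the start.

Over the interval, μ = 7.1 × 1.5 = 10.65 (a 90-minute span = 1.5 hours).
The 11th arrival falls in the interval iff at least 11 events occur there: P(S_11 ≤ t) = P(N ≥ 11) = 1 − P(N ≤ 10) ≈ 0.4977.

0.4977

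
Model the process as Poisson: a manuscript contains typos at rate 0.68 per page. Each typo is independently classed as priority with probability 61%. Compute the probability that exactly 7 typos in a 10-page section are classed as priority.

0.0662

Thinning: the typos that are classed as priority themselves form a Poisson process with rate 0.61 × 0.68 = 0.4148 per page.
Over the interval, μ = 0.4148 × 10 = 4.148 (a 10-page section = 10 pages).
P(N = 7) = e^(−4.148) · 4.148^7/7! ≈ 0.0662.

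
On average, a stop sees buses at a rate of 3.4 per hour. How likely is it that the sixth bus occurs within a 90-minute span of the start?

Over the interval, μ = 3.4 × 1.5 = 5.1 (a 90-minute span = 1.5 hours).
The sixth arrival falls in the interval iff at least 6 events occur there: P(S_6 ≤ t) = P(N ≥ 6) = 1 − P(N ≤ 5) ≈ 0.4016.

0.4016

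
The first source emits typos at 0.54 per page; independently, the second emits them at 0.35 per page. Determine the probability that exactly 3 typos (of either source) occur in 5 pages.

Independent Poisson processes superpose: combined rate λ = 0.54 + 0.35 = 0.89 per page.
Over the interval, μ = 0.89 × 5 = 4.45 (5 pages).
P(N = 3) = e^(−4.45) · 4.45^3/3! ≈ 0.1715.

0.1715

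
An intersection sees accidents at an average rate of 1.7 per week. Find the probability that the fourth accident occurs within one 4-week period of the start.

Over the interval, μ = 1.7 × 4 = 6.8 (a 4-week period = 4 weeks).
The fourth arrival falls in the interval iff at least 4 events occur there: P(S_4 ≤ t) = P(N ≥ 4) = 1 − P(N ≤ 3) ≈ 0.9072.

0.9072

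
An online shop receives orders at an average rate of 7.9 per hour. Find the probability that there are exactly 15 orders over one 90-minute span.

Over the interval, μ = 7.9 × 1.5 = 11.85 (a 90-minute span = 1.5 hours).
P(N = 15) = e^(−μ) μ^15/15! = e^(−11.85) · 11.85^15/1307674368000 ≈ 0.0696.

0.0696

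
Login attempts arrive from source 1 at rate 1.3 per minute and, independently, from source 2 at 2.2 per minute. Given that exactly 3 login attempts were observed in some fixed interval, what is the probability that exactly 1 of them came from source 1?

0.4403

Given the total, each event is independently from source 1 with probability p = λ_1/(λ_1+λ_2) = 1.3/3.5 ≈ 0.3714.
So K ~ Binomial(3, 1.3/3.5): P(K = 1) = C(3,1) · (1.3/3.5)^1 · (2.2/3.5)^2 ≈ 0.4403.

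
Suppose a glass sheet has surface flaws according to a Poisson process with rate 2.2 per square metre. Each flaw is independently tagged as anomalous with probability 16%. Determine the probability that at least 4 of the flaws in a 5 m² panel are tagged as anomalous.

Thinning: the flaws that are tagged as anomalous themselves form a Poisson process with rate 0.16 × 2.2 = 0.352 per square metre.
Over the interval, μ = 0.352 × 5 = 1.76 (a 5 m² panel = 5 square metres).
P(N ≥ 4) = 1 − P(N ≤ 3) ≈ 0.1024.

0.1024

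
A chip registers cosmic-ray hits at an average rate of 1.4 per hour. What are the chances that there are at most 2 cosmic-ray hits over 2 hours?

Over the interval, μ = 1.4 × 2 = 2.8 (2 hours).
P(N ≤ 2) = Σ_{j=0}^{2} e^(−μ) μ^j/j! ≈ 0.4695.

0.4695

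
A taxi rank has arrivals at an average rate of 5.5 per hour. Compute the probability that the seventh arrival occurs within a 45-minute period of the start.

Over the interval, μ = 5.5 × 0.75 = 4.125 (a 45-minute period = 0.75 hours).
The seventh arrival falls in the interval iff at least 7 events occur there: P(S_7 ≤ t) = P(N ≥ 7) = 1 − P(N ≤ 6) ≈ 0.1241.

0.1241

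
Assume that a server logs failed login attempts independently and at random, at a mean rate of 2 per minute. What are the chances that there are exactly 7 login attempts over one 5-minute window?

0.0901

Over the interval, μ = 2 × 5 = 10 (a 5-minute window = 5 minutes).
P(N = 7) = e^(−μ) μ^7/7! = e^(−10) · 10^7/5040 ≈ 0.0901.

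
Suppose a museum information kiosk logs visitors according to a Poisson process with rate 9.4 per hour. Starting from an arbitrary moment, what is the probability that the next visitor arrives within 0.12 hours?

0.6763

Inter-arrival times are exponential with rate λ = 9.4 per hour.
P(T ≤ 0.12) = 1 − e^(−λt) = 1 − e^(−9.4 × 0.12) = 1 − e^(−1.128) ≈ 0.6763.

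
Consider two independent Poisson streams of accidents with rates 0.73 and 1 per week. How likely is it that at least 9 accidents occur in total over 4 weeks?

Independent Poisson processes superpose: combined rate λ = 0.73 + 1 = 1.73 per week.
Over the interval, μ = 1.73 × 4 = 6.92 (4 weeks).
P(N ≥ 9) = 1 − P(N ≤ 8) ≈ 0.2605.

0.2605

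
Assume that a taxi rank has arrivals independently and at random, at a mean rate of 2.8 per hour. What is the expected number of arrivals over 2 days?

134.4

E[N] = λt = 2.8 × 48 = 134.4 (2 days = 48 hours).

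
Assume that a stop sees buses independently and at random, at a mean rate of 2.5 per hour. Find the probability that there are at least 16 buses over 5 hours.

0.1940

Over the interval, μ = 2.5 × 5 = 12.5 (5 hours).
P(N ≥ 16) = 1 − P(N ≤ 15) = 1 − Σ_{j=0}^{15} e^(−μ) μ^j/j! ≈ 0.1940.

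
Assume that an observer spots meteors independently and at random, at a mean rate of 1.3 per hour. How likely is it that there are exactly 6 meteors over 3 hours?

Over the interval, μ = 1.3 × 3 = 3.9 (3 hours).
P(N = 6) = e^(−μ) μ^6/6! = e^(−3.9) · 3.9^6/720 ≈ 0.0989.

0.0989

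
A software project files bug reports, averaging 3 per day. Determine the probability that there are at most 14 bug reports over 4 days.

0.7720

Over the interval, μ = 3 × 4 = 12 (4 days).
P(N ≤ 14) = Σ_{j=0}^{14} e^(−μ) μ^j/j! ≈ 0.7720.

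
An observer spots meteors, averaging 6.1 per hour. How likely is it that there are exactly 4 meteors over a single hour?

0.1294

With mean μ = 6.1 per hour,
P(N = 4) = e^(−μ) μ^4/4! = e^(−6.1) · 6.1^4/24 ≈ 0.1294.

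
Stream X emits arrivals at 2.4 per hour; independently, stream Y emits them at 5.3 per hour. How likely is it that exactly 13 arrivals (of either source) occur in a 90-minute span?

0.1007

Independent Poisson processes superpose: combined rate λ = 2.4 + 5.3 = 7.7 per hour.
Over the interval, μ = 7.7 × 1.5 = 11.55 (a 90-minute span = 1.5 hours).
P(N = 13) = e^(−11.55) · 11.55^13/13! ≈ 0.1007.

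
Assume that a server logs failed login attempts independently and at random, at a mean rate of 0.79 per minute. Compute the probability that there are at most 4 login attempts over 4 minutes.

Over the interval, μ = 0.79 × 4 = 3.16 (4 minutes).
P(N ≤ 4) = Σ_{j=0}^{4} e^(−μ) μ^j/j! ≈ 0.7877.

0.7877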